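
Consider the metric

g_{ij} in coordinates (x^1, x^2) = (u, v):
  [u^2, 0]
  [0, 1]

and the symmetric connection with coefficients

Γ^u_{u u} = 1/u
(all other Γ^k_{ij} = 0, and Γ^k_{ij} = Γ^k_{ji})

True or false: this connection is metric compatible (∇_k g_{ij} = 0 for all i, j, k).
Using ∇_k g_{ij} = ∂_k g_{ij} - Γ^m_{ki} g_{mj} - Γ^m_{kj} g_{im}:
e.g. ∇_u g_{uu} = (2*u) - (u) - (u) = 0
Every component ∇_k g_{ij} vanishes: the connection is metric compatible.
True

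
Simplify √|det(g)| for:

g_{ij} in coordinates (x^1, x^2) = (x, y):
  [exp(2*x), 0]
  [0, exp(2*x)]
det(g) = exp(4*x)
√|det(g)| = exp(2*x)
Volume element: dV = exp(2*x) dx dy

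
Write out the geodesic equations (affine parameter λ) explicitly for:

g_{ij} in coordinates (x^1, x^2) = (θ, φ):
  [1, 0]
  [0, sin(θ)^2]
Geodesic equation: d^2x^k/dλ^2 + Γ^k_{ij} (dx^i/dλ)(dx^j/dλ) = 0.
Non-zero Christoffel symbols:
Γ^θ_{φ φ} = -sin(2*θ)/2
Γ^φ_{θ φ} = 1/tan(θ)
Substituting (the symmetric pair Γ^k_{ij}, Γ^k_{ji} combines into a factor 2):
d^2θ/dλ^2 - (sin(2*θ)/2) (dφ/dλ)^2 = 0
d^2φ/dλ^2 + (2/tan(θ)) (dθ/dλ)(dφ/dλ) = 0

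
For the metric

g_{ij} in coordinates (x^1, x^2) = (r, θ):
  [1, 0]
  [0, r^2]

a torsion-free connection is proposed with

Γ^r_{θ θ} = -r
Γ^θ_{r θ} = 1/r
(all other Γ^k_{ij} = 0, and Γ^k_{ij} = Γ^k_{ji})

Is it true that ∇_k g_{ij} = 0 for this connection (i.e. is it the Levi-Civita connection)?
Using ∇_k g_{ij} = ∂_k g_{ij} - Γ^m_{ki} g_{mj} - Γ^m_{kj} g_{im}:
e.g. ∇_r g_{θθ} = (2*r) - (r) - (r) = 0
Every component ∇_k g_{ij} vanishes: the connection is metric compatible.
Yes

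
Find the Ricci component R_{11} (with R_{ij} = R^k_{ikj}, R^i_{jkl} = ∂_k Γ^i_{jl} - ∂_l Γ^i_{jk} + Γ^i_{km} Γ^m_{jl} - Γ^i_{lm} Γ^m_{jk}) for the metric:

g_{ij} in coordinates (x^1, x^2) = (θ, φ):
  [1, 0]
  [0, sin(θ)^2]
Non-zero Christoffel symbols (Γ^k_{ij} = Γ^k_{ji}):
Γ^θ_{φ φ} = -sin(2*θ)/2
Γ^φ_{θ φ} = 1/tan(θ)
R^θ_{θ θ θ} = 0 (a repeated index in an antisymmetric pair)
R^φ_{θ φ θ} = ∂_φ Γ^φ_{θ θ} - ∂_θ Γ^φ_{θ φ} + Γ^φ_{φ m} Γ^m_{θ θ} - Γ^φ_{θ m} Γ^m_{θ φ}
  = (0) - (-1/sin(θ)^2) + (0) - (1/tan(θ)^2) = 1
R_{θθ} = R^θ_{θ θ θ} + R^φ_{θ φ θ} = (0) + (1) = 1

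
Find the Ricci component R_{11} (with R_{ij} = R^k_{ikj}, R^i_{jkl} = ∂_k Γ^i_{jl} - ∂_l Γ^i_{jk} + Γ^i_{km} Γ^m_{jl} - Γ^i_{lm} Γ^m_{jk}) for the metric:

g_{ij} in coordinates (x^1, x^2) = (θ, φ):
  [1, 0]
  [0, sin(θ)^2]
Non-zero Christoffel symbols (Γ^k_{ij} = Γ^k_{ji}):
Γ^θ_{φ φ} = -sin(2*θ)/2
Γ^φ_{θ φ} = 1/tan(θ)
R^θ_{θ θ θ} = 0 (a repeated index in an antisymmetric pair)
R^φ_{θ φ θ} = ∂_φ Γ^φ_{θ θ} - ∂_θ Γ^φ_{θ φ} + Γ^φ_{φ m} Γ^m_{θ θ} - Γ^φ_{θ m} Γ^m_{θ φ}
  = (0) - (-1/sin(θ)^2) + (0) - (1/tan(θ)^2) = 1
R_{θθ} = R^θ_{θ θ θ} + R^φ_{θ φ θ} = (0) + (1) = 1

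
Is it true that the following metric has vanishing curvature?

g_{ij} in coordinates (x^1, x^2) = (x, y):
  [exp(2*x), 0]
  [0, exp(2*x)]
Non-zero Christoffel symbols:
Γ^x_{x x} = 1
Γ^x_{y y} = -1
Γ^y_{x y} = 1
Ricci tensor: R_{xx} = 0, R_{xy} = 0, R_{yy} = 0
All R_{ij} vanish; in 2 dimensions the Riemann tensor is fully determined by the Ricci tensor, so R^i_{jkl} = 0: the metric is flat (curvilinear coordinates on flat space).
Yes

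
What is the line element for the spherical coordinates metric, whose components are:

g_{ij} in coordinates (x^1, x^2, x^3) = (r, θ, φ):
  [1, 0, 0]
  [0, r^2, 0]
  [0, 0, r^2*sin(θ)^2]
ds^2 = g_{ij} dx^i dx^j; only the non-zero components contribute.
ds^2 = dr^2 + r^2 dθ^2 + r^2*sin(θ)^2 dφ^2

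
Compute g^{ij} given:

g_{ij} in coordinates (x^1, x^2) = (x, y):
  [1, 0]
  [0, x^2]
The metric is diagonal, so g^{ij} is diagonal with entries 1/g_{ii}: diag(1, 1/(x^2)).
g^{ij}:
  [1, 0]
  [0, 1/x^2]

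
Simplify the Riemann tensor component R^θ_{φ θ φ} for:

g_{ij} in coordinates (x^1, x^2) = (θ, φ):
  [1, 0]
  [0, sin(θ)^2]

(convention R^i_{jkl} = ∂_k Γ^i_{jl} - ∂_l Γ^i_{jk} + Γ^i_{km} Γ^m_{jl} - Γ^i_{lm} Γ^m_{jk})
Non-zero Christoffel symbols (Γ^k_{ij} = Γ^k_{ji}):
Γ^θ_{φ φ} = -sin(2*θ)/2
Γ^φ_{θ φ} = 1/tan(θ)
R^θ_{φ θ φ} = ∂_θ Γ^θ_{φ φ} - ∂_φ Γ^θ_{φ θ} + Γ^θ_{θ m} Γ^m_{φ φ} - Γ^θ_{φ m} Γ^m_{φ θ}
  = (-cos(2*θ)) - (0) + (0) - (-cos(θ)^2) = sin(θ)^2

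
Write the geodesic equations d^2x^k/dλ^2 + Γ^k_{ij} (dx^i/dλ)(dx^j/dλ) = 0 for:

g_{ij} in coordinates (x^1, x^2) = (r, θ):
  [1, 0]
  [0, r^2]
Geodesic equation: d^2x^k/dλ^2 + Γ^k_{ij} (dx^i/dλ)(dx^j/dλ) = 0.
Non-zero Christoffel symbols:
Γ^r_{θ θ} = -r
Γ^θ_{r θ} = 1/r
Substituting (the symmetric pair Γ^k_{ij}, Γ^k_{ji} combines into a factor 2):
d^2r/dλ^2 - r (dθ/dλ)^2 = 0
d^2θ/dλ^2 + (2/r) (dr/dλ)(dθ/dλ) = 0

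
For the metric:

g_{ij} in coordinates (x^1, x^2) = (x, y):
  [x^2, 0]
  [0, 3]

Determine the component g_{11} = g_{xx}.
With x^1 = x, x^2 = y, g_{11} = g_{xx} is the row-1, column-1 entry of the matrix.
g_{11} = x^2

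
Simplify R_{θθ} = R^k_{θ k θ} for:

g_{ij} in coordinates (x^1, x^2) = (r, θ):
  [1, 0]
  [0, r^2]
Non-zero Christoffel symbols (Γ^k_{ij} = Γ^k_{ji}):
Γ^r_{θ θ} = -r
Γ^θ_{r θ} = 1/r
R^r_{θ r θ} = ∂_r Γ^r_{θ θ} - ∂_θ Γ^r_{θ r} + Γ^r_{r m} Γ^m_{θ θ} - Γ^r_{θ m} Γ^m_{θ r}
  = (-1) - (0) + (0) - (-1) = 0
R^θ_{θ θ θ} = 0 (a repeated index in an antisymmetric pair)
R_{θθ} = R^r_{θ r θ} + R^θ_{θ θ θ} = (0) + (0) = 0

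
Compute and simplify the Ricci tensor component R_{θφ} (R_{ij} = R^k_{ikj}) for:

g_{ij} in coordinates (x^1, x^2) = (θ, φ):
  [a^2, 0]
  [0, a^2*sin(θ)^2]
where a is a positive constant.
Non-zero Christoffel symbols (Γ^k_{ij} = Γ^k_{ji}):
Γ^θ_{φ φ} = -sin(2*θ)/2
Γ^φ_{θ φ} = 1/tan(θ)
R^θ_{θ θ φ} = 0 (a repeated index in an antisymmetric pair)
R^φ_{θ φ φ} = 0 (a repeated index in an antisymmetric pair)
R_{θφ} = R^θ_{θ θ φ} + R^φ_{θ φ φ} = (0) + (0) = 0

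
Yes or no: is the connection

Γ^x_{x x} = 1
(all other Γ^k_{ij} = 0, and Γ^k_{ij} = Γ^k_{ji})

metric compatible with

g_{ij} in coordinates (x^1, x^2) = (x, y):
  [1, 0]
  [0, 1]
Using ∇_k g_{ij} = ∂_k g_{ij} - Γ^m_{ki} g_{mj} - Γ^m_{kj} g_{im}:
∇_x g_{xx} = (0) - (1) - (1) = -2 ≠ 0
So the connection is not metric compatible (it is not the Levi-Civita connection).
No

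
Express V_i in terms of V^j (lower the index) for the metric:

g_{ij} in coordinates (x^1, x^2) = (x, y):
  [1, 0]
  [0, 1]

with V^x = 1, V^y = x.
V_i = g_{ij} V^j:
V_x = (1)(1) + (0)(x) = 1
V_y = (0)(1) + (1)(x) = x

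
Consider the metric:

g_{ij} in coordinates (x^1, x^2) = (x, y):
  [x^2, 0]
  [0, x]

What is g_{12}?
With x^1 = x, x^2 = y, g_{12} = g_{xy} is the row-1, column-2 entry of the matrix.
g_{12} = 0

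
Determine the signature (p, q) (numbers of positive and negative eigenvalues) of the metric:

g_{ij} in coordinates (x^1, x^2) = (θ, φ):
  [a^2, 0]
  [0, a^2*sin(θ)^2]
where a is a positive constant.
The metric is diagonal, so its eigenvalues are the diagonal entries: a^2, a^2*sin(θ)^2 (at a generic point, where coordinate-dependent entries are positive).
2 positive, 0 negative.
(2, 0) - Riemannian (positive definite)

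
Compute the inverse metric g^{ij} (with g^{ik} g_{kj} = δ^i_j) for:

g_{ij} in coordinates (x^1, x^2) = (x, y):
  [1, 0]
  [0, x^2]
The metric is diagonal, so g^{ij} is diagonal with entries 1/g_{ii}: diag(1, 1/(x^2)).
g^{ij}:
  [1, 0]
  [0, 1/x^2]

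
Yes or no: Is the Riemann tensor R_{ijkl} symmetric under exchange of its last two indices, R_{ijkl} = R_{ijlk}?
It is antisymmetric in the last pair: R_{ijkl} = -R_{ijlk}.
No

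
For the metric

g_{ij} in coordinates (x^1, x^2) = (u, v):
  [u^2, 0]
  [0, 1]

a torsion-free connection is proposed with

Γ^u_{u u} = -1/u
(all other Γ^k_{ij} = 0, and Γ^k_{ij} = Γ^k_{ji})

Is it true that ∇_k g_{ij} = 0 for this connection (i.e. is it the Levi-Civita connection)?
Using ∇_k g_{ij} = ∂_k g_{ij} - Γ^m_{ki} g_{mj} - Γ^m_{kj} g_{im}:
∇_u g_{uu} = (2*u) - (-u) - (-u) = 4*u ≠ 0
So the connection is not metric compatible (it is not the Levi-Civita connection).
No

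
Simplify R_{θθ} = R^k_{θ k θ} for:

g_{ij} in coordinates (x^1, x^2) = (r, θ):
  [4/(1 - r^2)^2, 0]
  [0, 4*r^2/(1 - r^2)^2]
Non-zero Christoffel symbols (Γ^k_{ij} = Γ^k_{ji}):
Γ^r_{r r} = 2*r/(1 - r^2)
Γ^r_{θ θ} = (r^3 + r)/(r^2 - 1)
Γ^θ_{r θ} = (-r^2 - 1)/(r^3 - r)
R^r_{θ r θ} = ∂_r Γ^r_{θ θ} - ∂_θ Γ^r_{θ r} + Γ^r_{r m} Γ^m_{θ θ} - Γ^r_{θ m} Γ^m_{θ r}
  = ((r^4 - 4*r^2 - 1)/(r^2 - 1)^2) - (0) + (-2*r^2*(r^2 + 1)/(r^2 - 1)^2) - (-(r^2 + 1)^2/(r^2 - 1)^2) = -4*r^2/(r^2 - 1)^2
R^θ_{θ θ θ} = 0 (a repeated index in an antisymmetric pair)
R_{θθ} = R^r_{θ r θ} + R^θ_{θ θ θ} = (-4*r^2/(r^2 - 1)^2) + (0) = -4*r^2/(r^2 - 1)^2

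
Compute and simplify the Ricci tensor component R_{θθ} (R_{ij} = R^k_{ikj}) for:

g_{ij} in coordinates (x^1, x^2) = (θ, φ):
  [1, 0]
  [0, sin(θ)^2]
Non-zero Christoffel symbols (Γ^k_{ij} = Γ^k_{ji}):
Γ^θ_{φ φ} = -sin(2*θ)/2
Γ^φ_{θ φ} = 1/tan(θ)
R^θ_{θ θ θ} = 0 (a repeated index in an antisymmetric pair)
R^φ_{θ φ θ} = ∂_φ Γ^φ_{θ θ} - ∂_θ Γ^φ_{θ φ} + Γ^φ_{φ m} Γ^m_{θ θ} - Γ^φ_{θ m} Γ^m_{θ φ}
  = (0) - (-1/sin(θ)^2) + (0) - (1/tan(θ)^2) = 1
R_{θθ} = R^θ_{θ θ θ} + R^φ_{θ φ θ} = (0) + (1) = 1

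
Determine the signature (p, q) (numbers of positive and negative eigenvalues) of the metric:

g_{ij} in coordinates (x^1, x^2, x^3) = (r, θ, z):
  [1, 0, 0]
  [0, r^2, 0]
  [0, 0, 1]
The metric is diagonal, so its eigenvalues are the diagonal entries: 1, r^2, 1 (at a generic point, where coordinate-dependent entries are positive).
3 positive, 0 negative.
(3, 0) - Riemannian (positive definite)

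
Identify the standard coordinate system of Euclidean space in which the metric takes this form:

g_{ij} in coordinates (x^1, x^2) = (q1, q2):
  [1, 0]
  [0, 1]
All components are constant and the metric is the identity, i.e. orthonormal rectilinear coordinates.
Cartesian (2D) coordinates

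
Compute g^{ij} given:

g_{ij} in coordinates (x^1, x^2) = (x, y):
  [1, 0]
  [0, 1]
The metric is diagonal, so g^{ij} is diagonal with entries 1/g_{ii}: diag(1, 1).
g^{ij}:
  [1, 0]
  [0, 1]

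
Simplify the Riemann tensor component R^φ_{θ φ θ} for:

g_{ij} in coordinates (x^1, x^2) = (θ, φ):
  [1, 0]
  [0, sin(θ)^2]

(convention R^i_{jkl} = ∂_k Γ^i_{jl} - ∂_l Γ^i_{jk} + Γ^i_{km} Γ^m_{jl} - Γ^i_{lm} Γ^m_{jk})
Non-zero Christoffel symbols (Γ^k_{ij} = Γ^k_{ji}):
Γ^θ_{φ φ} = -sin(2*θ)/2
Γ^φ_{θ φ} = 1/tan(θ)
R^φ_{θ φ θ} = ∂_φ Γ^φ_{θ θ} - ∂_θ Γ^φ_{θ φ} + Γ^φ_{φ m} Γ^m_{θ θ} - Γ^φ_{θ m} Γ^m_{θ φ}
  = (0) - (-1/sin(θ)^2) + (0) - (1/tan(θ)^2) = 1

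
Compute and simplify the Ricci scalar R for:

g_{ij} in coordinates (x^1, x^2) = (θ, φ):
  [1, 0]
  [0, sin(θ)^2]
Non-zero Christoffel symbols (Γ^k_{ij} = Γ^k_{ji}):
Γ^θ_{φ φ} = -sin(2*θ)/2
Γ^φ_{θ φ} = 1/tan(θ)
Ricci tensor (R_{ij} = R^k_{ikj}): R_{θθ} = 1, R_{θφ} = 0, R_{φφ} = sin(θ)^2
Inverse metric: g^{θθ} = 1, g^{φφ} = 1/sin(θ)^2
R = g^{ij} R_{ij} = (1)(1) + (1/sin(θ)^2)(sin(θ)^2) = 2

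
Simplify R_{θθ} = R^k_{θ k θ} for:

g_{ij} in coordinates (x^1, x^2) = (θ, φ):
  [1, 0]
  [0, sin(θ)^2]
Non-zero Christoffel symbols (Γ^k_{ij} = Γ^k_{ji}):
Γ^θ_{φ φ} = -sin(2*θ)/2
Γ^φ_{θ φ} = 1/tan(θ)
R^θ_{θ θ θ} = 0 (a repeated index in an antisymmetric pair)
R^φ_{θ φ θ} = ∂_φ Γ^φ_{θ θ} - ∂_θ Γ^φ_{θ φ} + Γ^φ_{φ m} Γ^m_{θ θ} - Γ^φ_{θ m} Γ^m_{θ φ}
  = (0) - (-1/sin(θ)^2) + (0) - (1/tan(θ)^2) = 1
R_{θθ} = R^θ_{θ θ θ} + R^φ_{θ φ θ} = (0) + (1) = 1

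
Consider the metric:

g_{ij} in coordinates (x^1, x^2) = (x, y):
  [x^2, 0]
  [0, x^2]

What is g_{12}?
With x^1 = x, x^2 = y, g_{12} = g_{xy} is the row-1, column-2 entry of the matrix.
g_{12} = 0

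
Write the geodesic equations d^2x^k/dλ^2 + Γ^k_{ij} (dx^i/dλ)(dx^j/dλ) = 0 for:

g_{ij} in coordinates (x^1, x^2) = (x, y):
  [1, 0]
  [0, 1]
Geodesic equation: d^2x^k/dλ^2 + Γ^k_{ij} (dx^i/dλ)(dx^j/dλ) = 0.
All Christoffel symbols vanish, so the geodesics are straight lines:
d^2x/dλ^2 = 0
d^2y/dλ^2 = 0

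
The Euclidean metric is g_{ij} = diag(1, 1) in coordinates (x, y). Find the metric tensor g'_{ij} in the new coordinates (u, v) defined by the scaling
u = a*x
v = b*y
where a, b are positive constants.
Invert the transformation: x = u/a, y = v/b
g'_{ij} = (∂x^k/∂x'^i)(∂x^l/∂x'^j) g_{kl}; with g_{kl} = δ_{kl} this is Σ_k (∂x^k/∂x'^i)(∂x^k/∂x'^j).
Jacobian: ∂x/∂u = 1/a, ∂x/∂v = 0, ∂y/∂u = 0, ∂y/∂v = 1/b
g'_{uu} = (1/a)(1/a) + (0)(0) = 1/a^2
g'_{uv} = (1/a)(0) + (0)(1/b) = 0
g'_{vv} = (0)(0) + (1/b)(1/b) = 1/b^2
g'_{ij} = diag(1/a^2, 1/b^2)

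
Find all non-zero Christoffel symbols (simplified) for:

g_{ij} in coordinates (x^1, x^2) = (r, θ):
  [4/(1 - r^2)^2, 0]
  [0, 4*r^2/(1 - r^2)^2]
Using Γ^k_{ij} = (1/2) g^{km} (∂_i g_{mj} + ∂_j g_{mi} - ∂_m g_{ij}); the metric is diagonal, so only the m = k term contributes.
Non-zero symbols (using the symmetry Γ^k_{ij} = Γ^k_{ji}):
Γ^r_{r r} = (1/2) g^{rr} (∂_r g_{rr} + ∂_r g_{rr} - ∂_r g_{rr}) = (1/2)((1 - r^2)^2/4)((16*r/(1 - r^2)^3) + (16*r/(1 - r^2)^3) - (16*r/(1 - r^2)^3)) = 2*r/(1 - r^2)
Γ^r_{θ θ} = (1/2) g^{rr} (∂_θ g_{rθ} + ∂_θ g_{rθ} - ∂_r g_{θθ}) = (1/2)((1 - r^2)^2/4)((0) + (0) - (-8*(r^3 + r)/(r^2 - 1)^3)) = (r^3 + r)/(r^2 - 1)
Γ^θ_{r θ} = (1/2) g^{θθ} (∂_r g_{θθ} + ∂_θ g_{θr} - ∂_θ g_{rθ}) = (1/2)((1 - r^2)^2/(4*r^2))((-8*(r^3 + r)/(r^2 - 1)^3) + (0) - (0)) = (-r^2 - 1)/(r^3 - r)
All other Christoffel symbols are zero.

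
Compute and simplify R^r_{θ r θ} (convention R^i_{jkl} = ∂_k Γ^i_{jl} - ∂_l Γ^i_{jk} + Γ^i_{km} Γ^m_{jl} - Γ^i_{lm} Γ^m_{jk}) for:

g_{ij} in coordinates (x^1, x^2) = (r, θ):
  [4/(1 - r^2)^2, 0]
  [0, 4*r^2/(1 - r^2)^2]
Non-zero Christoffel symbols (Γ^k_{ij} = Γ^k_{ji}):
Γ^r_{r r} = 2*r/(1 - r^2)
Γ^r_{θ θ} = (r^3 + r)/(r^2 - 1)
Γ^θ_{r θ} = (-r^2 - 1)/(r^3 - r)
R^r_{θ r θ} = ∂_r Γ^r_{θ θ} - ∂_θ Γ^r_{θ r} + Γ^r_{r m} Γ^m_{θ θ} - Γ^r_{θ m} Γ^m_{θ r}
  = ((r^4 - 4*r^2 - 1)/(r^2 - 1)^2) - (0) + (-2*r^2*(r^2 + 1)/(r^2 - 1)^2) - (-(r^2 + 1)^2/(r^2 - 1)^2) = -4*r^2/(r^2 - 1)^2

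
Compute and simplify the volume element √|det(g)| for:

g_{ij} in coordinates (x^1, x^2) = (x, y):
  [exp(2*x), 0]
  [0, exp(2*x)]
det(g) = exp(4*x)
√|det(g)| = exp(2*x)
Volume element: dV = exp(2*x) dx dy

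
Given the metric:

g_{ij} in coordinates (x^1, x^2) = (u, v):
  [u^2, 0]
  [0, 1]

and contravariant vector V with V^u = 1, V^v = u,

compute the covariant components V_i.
V_i = g_{ij} V^j:
V_u = (u^2)(1) + (0)(u) = u^2
V_v = (0)(1) + (1)(u) = u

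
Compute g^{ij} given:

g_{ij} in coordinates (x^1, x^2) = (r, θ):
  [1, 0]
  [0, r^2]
The metric is diagonal, so g^{ij} is diagonal with entries 1/g_{ii}: diag(1, 1/(r^2)).
g^{ij}:
  [1, 0]
  [0, 1/r^2]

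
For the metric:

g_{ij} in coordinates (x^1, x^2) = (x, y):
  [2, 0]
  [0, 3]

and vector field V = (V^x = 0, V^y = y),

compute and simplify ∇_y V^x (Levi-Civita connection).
All Christoffel symbols are zero.
∇_y V^x = ∂_y V^x + Γ^x_{y j} V^j
  = (0) + (0)(0) + (0)(y)
  = 0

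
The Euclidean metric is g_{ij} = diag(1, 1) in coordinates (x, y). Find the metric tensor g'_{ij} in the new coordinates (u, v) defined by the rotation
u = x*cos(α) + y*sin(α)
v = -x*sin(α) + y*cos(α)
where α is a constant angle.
Invert the transformation: x = u*cos(α) - v*sin(α), y = u*sin(α) + v*cos(α)
g'_{ij} = (∂x^k/∂x'^i)(∂x^l/∂x'^j) g_{kl}; with g_{kl} = δ_{kl} this is Σ_k (∂x^k/∂x'^i)(∂x^k/∂x'^j).
Jacobian: ∂x/∂u = cos(α), ∂x/∂v = -sin(α), ∂y/∂u = sin(α), ∂y/∂v = cos(α)
g'_{uu} = (cos(α))(cos(α)) + (sin(α))(sin(α)) = 1
g'_{uv} = (cos(α))(-sin(α)) + (sin(α))(cos(α)) = 0
g'_{vv} = (-sin(α))(-sin(α)) + (cos(α))(cos(α)) = 1
g'_{ij} = diag(1, 1)
The Euclidean metric is invariant under rotations.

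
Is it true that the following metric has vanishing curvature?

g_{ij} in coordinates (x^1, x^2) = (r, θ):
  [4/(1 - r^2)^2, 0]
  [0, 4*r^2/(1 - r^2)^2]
Non-zero Christoffel symbols:
Γ^r_{r r} = 2*r/(1 - r^2)
Γ^r_{θ θ} = (r^3 + r)/(r^2 - 1)
Γ^θ_{r θ} = (-r^2 - 1)/(r^3 - r)
Ricci tensor: R_{rr} = -4/(r^2 - 1)^2, R_{rθ} = 0, R_{θθ} = -4*r^2/(r^2 - 1)^2
The Ricci tensor is non-zero, so the Riemann tensor is non-zero: not flat.
No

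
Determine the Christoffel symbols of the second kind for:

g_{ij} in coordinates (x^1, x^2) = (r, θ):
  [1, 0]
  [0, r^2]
Using Γ^k_{ij} = (1/2) g^{km} (∂_i g_{mj} + ∂_j g_{mi} - ∂_m g_{ij}); the metric is diagonal, so only the m = k term contributes.
Non-zero symbols (using the symmetry Γ^k_{ij} = Γ^k_{ji}):
Γ^r_{θ θ} = (1/2) g^{rr} (∂_θ g_{rθ} + ∂_θ g_{rθ} - ∂_r g_{θθ}) = (1/2)(1)((0) + (0) - (2*r)) = -r
Γ^θ_{r θ} = (1/2) g^{θθ} (∂_r g_{θθ} + ∂_θ g_{θr} - ∂_θ g_{rθ}) = (1/2)(1/r^2)((2*r) + (0) - (0)) = 1/r
All other Christoffel symbols are zero.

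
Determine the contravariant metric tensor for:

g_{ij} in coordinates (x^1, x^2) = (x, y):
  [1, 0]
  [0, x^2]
The metric is diagonal, so g^{ij} is diagonal with entries 1/g_{ii}: diag(1, 1/(x^2)).
g^{ij}:
  [1, 0]
  [0, 1/x^2]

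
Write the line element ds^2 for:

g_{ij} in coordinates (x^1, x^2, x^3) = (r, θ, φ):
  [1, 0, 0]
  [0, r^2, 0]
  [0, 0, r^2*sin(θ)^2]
ds^2 = g_{ij} dx^i dx^j; only the non-zero components contribute.
ds^2 = dr^2 + r^2 dθ^2 + r^2*sin(θ)^2 dφ^2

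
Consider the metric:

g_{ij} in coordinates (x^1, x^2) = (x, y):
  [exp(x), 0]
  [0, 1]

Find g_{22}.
With x^1 = x, x^2 = y, g_{22} = g_{yy} is the row-2, column-2 entry of the matrix.
g_{22} = 1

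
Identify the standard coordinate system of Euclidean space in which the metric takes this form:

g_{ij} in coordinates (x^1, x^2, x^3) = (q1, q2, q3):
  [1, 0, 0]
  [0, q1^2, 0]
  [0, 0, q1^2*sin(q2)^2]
The line element ds^2 = dq1^2 + q1^2 dq2^2 + q1^2 sin(q2)^2 dq3^2 is dr^2 + r^2 dθ^2 + r^2 sin(θ)^2 dφ^2 with q1 = r, q2 = θ, q3 = φ.
spherical coordinates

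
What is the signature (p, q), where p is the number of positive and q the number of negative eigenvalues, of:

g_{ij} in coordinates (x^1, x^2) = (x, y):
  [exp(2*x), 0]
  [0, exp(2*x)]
The metric is diagonal, so its eigenvalues are the diagonal entries: exp(2*x), exp(2*x) (at a generic point, where coordinate-dependent entries are positive).
2 positive, 0 negative.
(2, 0) - Riemannian (positive definite)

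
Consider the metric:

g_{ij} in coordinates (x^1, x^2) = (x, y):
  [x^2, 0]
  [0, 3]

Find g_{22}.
With x^1 = x, x^2 = y, g_{22} = g_{yy} is the row-2, column-2 entry of the matrix.
g_{22} = 3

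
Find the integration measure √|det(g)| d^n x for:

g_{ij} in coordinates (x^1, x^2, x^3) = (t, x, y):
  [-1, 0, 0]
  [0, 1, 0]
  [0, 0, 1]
det(g) = -1
√|det(g)| = 1
Volume element: dV = 1 dt dx dy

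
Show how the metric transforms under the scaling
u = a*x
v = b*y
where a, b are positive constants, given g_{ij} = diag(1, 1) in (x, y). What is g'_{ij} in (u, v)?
Invert the transformation: x = u/a, y = v/b
g'_{ij} = (∂x^k/∂x'^i)(∂x^l/∂x'^j) g_{kl}; with g_{kl} = δ_{kl} this is Σ_k (∂x^k/∂x'^i)(∂x^k/∂x'^j).
Jacobian: ∂x/∂u = 1/a, ∂x/∂v = 0, ∂y/∂u = 0, ∂y/∂v = 1/b
g'_{uu} = (1/a)(1/a) + (0)(0) = 1/a^2
g'_{uv} = (1/a)(0) + (0)(1/b) = 0
g'_{vv} = (0)(0) + (1/b)(1/b) = 1/b^2
g'_{ij} = diag(1/a^2, 1/b^2)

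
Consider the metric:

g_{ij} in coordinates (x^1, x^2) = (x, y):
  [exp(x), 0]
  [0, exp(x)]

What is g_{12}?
With x^1 = x, x^2 = y, g_{12} = g_{xy} is the row-1, column-2 entry of the matrix.
g_{12} = 0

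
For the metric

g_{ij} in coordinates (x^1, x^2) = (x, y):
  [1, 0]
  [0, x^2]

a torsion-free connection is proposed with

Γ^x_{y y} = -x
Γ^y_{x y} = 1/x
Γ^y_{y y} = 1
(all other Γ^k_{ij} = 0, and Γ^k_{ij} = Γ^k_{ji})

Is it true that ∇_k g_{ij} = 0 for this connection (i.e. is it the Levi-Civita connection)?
Using ∇_k g_{ij} = ∂_k g_{ij} - Γ^m_{ki} g_{mj} - Γ^m_{kj} g_{im}:
∇_y g_{yy} = (0) - (x^2) - (x^2) = -2*x^2 ≠ 0
So the connection is not metric compatible (it is not the Levi-Civita connection).
No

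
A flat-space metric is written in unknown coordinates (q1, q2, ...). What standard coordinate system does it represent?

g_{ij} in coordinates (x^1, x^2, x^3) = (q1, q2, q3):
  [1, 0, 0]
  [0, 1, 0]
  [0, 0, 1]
All components are constant and the metric is the identity, i.e. orthonormal rectilinear coordinates.
Cartesian (3D) coordinates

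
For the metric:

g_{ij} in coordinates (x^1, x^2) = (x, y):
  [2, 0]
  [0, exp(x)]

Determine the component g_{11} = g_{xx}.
With x^1 = x, x^2 = y, g_{11} = g_{xx} is the row-1, column-1 entry of the matrix.
g_{11} = 2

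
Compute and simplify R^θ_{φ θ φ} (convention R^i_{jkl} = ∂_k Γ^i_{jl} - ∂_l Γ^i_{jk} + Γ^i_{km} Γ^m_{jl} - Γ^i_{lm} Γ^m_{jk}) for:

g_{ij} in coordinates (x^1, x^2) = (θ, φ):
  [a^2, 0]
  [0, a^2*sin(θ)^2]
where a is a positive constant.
Non-zero Christoffel symbols (Γ^k_{ij} = Γ^k_{ji}):
Γ^θ_{φ φ} = -sin(2*θ)/2
Γ^φ_{θ φ} = 1/tan(θ)
R^θ_{φ θ φ} = ∂_θ Γ^θ_{φ φ} - ∂_φ Γ^θ_{φ θ} + Γ^θ_{θ m} Γ^m_{φ φ} - Γ^θ_{φ m} Γ^m_{φ θ}
  = (-cos(2*θ)) - (0) + (0) - (-cos(θ)^2) = sin(θ)^2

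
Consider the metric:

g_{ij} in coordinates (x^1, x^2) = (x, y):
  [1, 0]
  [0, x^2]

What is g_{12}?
With x^1 = x, x^2 = y, g_{12} = g_{xy} is the row-1, column-2 entry of the matrix.
g_{12} = 0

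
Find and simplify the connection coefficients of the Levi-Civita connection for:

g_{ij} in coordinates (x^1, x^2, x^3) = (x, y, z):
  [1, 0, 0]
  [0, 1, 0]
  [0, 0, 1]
Using Γ^k_{ij} = (1/2) g^{km} (∂_i g_{mj} + ∂_j g_{mi} - ∂_m g_{ij}); the metric is diagonal, so only the m = k term contributes.
Every metric component is constant, so all ∂_m g_{ij} = 0 and every Christoffel symbol vanishes.
All Christoffel symbols are zero.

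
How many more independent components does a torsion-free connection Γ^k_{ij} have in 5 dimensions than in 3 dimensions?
Independent components in n dimensions: n × n(n+1)/2 = n^2(n+1)/2.
5D: 5 × 15 = 75
3D: 3 × 6 = 18
Difference = 75 - 18 = 57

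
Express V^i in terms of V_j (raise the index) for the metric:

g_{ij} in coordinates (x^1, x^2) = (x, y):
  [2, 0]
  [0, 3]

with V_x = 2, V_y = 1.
Inverse metric (diagonal): g^{xx} = 1/2, g^{yy} = 1/3
V^i = g^{ij} V_j:
V^x = (1/2)(2) + (0)(1) = 1
V^y = (0)(2) + (1/3)(1) = 1/3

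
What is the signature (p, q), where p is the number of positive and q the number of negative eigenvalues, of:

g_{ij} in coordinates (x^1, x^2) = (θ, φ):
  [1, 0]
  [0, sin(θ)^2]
The metric is diagonal, so its eigenvalues are the diagonal entries: 1, sin(θ)^2 (at a generic point, where coordinate-dependent entries are positive).
2 positive, 0 negative.
(2, 0) - Riemannian (positive definite)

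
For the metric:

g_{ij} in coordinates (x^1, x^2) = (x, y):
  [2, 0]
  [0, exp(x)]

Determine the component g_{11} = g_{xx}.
With x^1 = x, x^2 = y, g_{11} = g_{xx} is the row-1, column-1 entry of the matrix.
g_{11} = 2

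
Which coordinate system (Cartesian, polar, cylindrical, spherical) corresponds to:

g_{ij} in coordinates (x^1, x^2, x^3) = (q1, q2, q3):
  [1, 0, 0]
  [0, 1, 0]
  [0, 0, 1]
All components are constant and the metric is the identity, i.e. orthonormal rectilinear coordinates.
Cartesian (3D) coordinates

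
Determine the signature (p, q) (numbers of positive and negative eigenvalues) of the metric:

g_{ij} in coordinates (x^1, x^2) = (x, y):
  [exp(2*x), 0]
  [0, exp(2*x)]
The metric is diagonal, so its eigenvalues are the diagonal entries: exp(2*x), exp(2*x) (at a generic point, where coordinate-dependent entries are positive).
2 positive, 0 negative.
(2, 0) - Riemannian (positive definite)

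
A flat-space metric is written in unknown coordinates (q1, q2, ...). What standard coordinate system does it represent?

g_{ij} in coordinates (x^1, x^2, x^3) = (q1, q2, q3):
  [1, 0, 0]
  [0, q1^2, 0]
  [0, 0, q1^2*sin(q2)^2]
The line element ds^2 = dq1^2 + q1^2 dq2^2 + q1^2 sin(q2)^2 dq3^2 is dr^2 + r^2 dθ^2 + r^2 sin(θ)^2 dφ^2 with q1 = r, q2 = θ, q3 = φ.
spherical coordinates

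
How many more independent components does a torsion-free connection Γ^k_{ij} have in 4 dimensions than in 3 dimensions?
Independent components in n dimensions: n × n(n+1)/2 = n^2(n+1)/2.
4D: 4 × 10 = 40
3D: 3 × 6 = 18
Difference = 40 - 18 = 22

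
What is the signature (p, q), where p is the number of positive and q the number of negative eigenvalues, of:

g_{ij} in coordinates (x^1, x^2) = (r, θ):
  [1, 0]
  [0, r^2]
The metric is diagonal, so its eigenvalues are the diagonal entries: 1, r^2 (at a generic point, where coordinate-dependent entries are positive).
2 positive, 0 negative.
(2, 0) - Riemannian (positive definite)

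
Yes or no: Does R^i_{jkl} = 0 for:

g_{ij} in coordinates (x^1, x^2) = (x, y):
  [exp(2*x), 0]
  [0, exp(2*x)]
Non-zero Christoffel symbols:
Γ^x_{x x} = 1
Γ^x_{y y} = -1
Γ^y_{x y} = 1
Ricci tensor: R_{xx} = 0, R_{xy} = 0, R_{yy} = 0
All R_{ij} vanish; in 2 dimensions the Riemann tensor is fully determined by the Ricci tensor, so R^i_{jkl} = 0: the metric is flat (curvilinear coordinates on flat space).
Yes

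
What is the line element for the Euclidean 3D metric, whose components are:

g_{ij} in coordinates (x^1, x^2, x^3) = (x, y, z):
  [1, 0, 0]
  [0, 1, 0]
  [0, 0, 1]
ds^2 = g_{ij} dx^i dx^j; only the non-zero components contribute.
ds^2 = dx^2 + dy^2 + dz^2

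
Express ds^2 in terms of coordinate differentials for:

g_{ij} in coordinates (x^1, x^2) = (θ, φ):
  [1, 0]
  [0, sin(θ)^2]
ds^2 = g_{ij} dx^i dx^j; only the non-zero components contribute.
ds^2 = dθ^2 + sin(θ)^2 dφ^2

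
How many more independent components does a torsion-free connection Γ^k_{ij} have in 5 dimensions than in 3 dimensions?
Independent components in n dimensions: n × n(n+1)/2 = n^2(n+1)/2.
5D: 5 × 15 = 75
3D: 3 × 6 = 18
Difference = 75 - 18 = 57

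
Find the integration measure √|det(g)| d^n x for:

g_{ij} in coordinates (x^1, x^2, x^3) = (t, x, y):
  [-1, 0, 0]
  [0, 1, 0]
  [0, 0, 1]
det(g) = -1
√|det(g)| = 1
Volume element: dV = 1 dt dx dy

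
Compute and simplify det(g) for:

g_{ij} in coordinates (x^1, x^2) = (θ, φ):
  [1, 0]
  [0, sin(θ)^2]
For a 2×2 metric: det(g) = g_{11}·g_{22} - g_{12}·g_{21}
= (1)·(sin(θ)^2) - (0)·(0)
= sin(θ)^2 - 0
det(g) = sin(θ)^2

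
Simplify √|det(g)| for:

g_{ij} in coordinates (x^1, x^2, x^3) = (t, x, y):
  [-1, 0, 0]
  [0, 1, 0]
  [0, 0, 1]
det(g) = -1
√|det(g)| = 1
Volume element: dV = 1 dt dx dy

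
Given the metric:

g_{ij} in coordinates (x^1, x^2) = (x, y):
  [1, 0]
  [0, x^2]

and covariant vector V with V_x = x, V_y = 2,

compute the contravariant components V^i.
Inverse metric (diagonal): g^{xx} = 1, g^{yy} = 1/x^2
V^i = g^{ij} V_j:
V^x = (1)(x) + (0)(2) = x
V^y = (0)(x) + (1/x^2)(2) = 2/x^2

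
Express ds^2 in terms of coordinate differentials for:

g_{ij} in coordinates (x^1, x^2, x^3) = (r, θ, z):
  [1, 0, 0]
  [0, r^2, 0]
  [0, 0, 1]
ds^2 = g_{ij} dx^i dx^j; only the non-zero components contribute.
ds^2 = dr^2 + r^2 dθ^2 + dz^2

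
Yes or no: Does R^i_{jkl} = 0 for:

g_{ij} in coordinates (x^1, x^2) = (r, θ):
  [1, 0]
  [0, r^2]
Non-zero Christoffel symbols:
Γ^r_{θ θ} = -r
Γ^θ_{r θ} = 1/r
Ricci tensor: R_{rr} = 0, R_{rθ} = 0, R_{θθ} = 0
All R_{ij} vanish; in 2 dimensions the Riemann tensor is fully determined by the Ricci tensor, so R^i_{jkl} = 0: the metric is flat (curvilinear coordinates on flat space).
Yes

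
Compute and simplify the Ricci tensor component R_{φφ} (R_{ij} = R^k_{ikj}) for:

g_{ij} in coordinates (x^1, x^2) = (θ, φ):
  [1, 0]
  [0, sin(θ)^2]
Non-zero Christoffel symbols (Γ^k_{ij} = Γ^k_{ji}):
Γ^θ_{φ φ} = -sin(2*θ)/2
Γ^φ_{θ φ} = 1/tan(θ)
R^θ_{φ θ φ} = ∂_θ Γ^θ_{φ φ} - ∂_φ Γ^θ_{φ θ} + Γ^θ_{θ m} Γ^m_{φ φ} - Γ^θ_{φ m} Γ^m_{φ θ}
  = (-cos(2*θ)) - (0) + (0) - (-cos(θ)^2) = sin(θ)^2
R^φ_{φ φ φ} = 0 (a repeated index in an antisymmetric pair)
R_{φφ} = R^θ_{φ θ φ} + R^φ_{φ φ φ} = (sin(θ)^2) + (0) = sin(θ)^2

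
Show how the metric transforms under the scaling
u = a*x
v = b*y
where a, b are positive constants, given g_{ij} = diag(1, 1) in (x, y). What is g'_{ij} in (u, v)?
Invert the transformation: x = u/a, y = v/b
g'_{ij} = (∂x^k/∂x'^i)(∂x^l/∂x'^j) g_{kl}; with g_{kl} = δ_{kl} this is Σ_k (∂x^k/∂x'^i)(∂x^k/∂x'^j).
Jacobian: ∂x/∂u = 1/a, ∂x/∂v = 0, ∂y/∂u = 0, ∂y/∂v = 1/b
g'_{uu} = (1/a)(1/a) + (0)(0) = 1/a^2
g'_{uv} = (1/a)(0) + (0)(1/b) = 0
g'_{vv} = (0)(0) + (1/b)(1/b) = 1/b^2
g'_{ij} = diag(1/a^2, 1/b^2)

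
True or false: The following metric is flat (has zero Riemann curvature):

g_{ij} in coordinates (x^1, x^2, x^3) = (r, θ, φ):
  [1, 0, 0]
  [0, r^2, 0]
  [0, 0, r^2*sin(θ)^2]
Non-zero Christoffel symbols:
Γ^r_{θ θ} = -r
Γ^r_{φ φ} = -r*sin(θ)^2
Γ^θ_{r θ} = 1/r
Γ^θ_{φ φ} = -sin(2*θ)/2
Γ^φ_{r φ} = 1/r
Γ^φ_{θ φ} = 1/tan(θ)
Ricci tensor: R_{rr} = 0, R_{rθ} = 0, R_{rφ} = 0, R_{θθ} = 0, R_{θφ} = 0, R_{φφ} = 0
All R_{ij} vanish; in 3 dimensions the Riemann tensor is fully determined by the Ricci tensor, so R^i_{jkl} = 0: the metric is flat (curvilinear coordinates on flat space).
True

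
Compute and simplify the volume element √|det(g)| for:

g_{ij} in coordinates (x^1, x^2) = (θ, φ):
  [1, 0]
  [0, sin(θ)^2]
det(g) = sin(θ)^2
√|det(g)| = sin(θ) (taking 0 < θ < π so that |sin(θ)| = sin(θ))
Volume element: dV = sin(θ) dθ dφ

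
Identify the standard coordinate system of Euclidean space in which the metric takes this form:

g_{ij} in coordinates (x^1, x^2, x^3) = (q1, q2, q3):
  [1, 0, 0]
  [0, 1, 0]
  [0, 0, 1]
All components are constant and the metric is the identity, i.e. orthonormal rectilinear coordinates.
Cartesian (3D) coordinates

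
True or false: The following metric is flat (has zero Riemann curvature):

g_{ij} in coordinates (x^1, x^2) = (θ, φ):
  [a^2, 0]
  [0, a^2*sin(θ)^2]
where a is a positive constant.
Non-zero Christoffel symbols:
Γ^θ_{φ φ} = -sin(2*θ)/2
Γ^φ_{θ φ} = 1/tan(θ)
Ricci tensor: R_{θθ} = 1, R_{θφ} = 0, R_{φφ} = sin(θ)^2
The Ricci tensor is non-zero, so the Riemann tensor is non-zero: not flat.
False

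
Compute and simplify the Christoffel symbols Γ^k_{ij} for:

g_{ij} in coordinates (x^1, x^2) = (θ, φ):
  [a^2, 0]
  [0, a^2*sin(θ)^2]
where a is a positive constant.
Using Γ^k_{ij} = (1/2) g^{km} (∂_i g_{mj} + ∂_j g_{mi} - ∂_m g_{ij}); the metric is diagonal, so only the m = k term contributes.
Non-zero symbols (using the symmetry Γ^k_{ij} = Γ^k_{ji}):
Γ^θ_{φ φ} = (1/2) g^{θθ} (∂_φ g_{θφ} + ∂_φ g_{θφ} - ∂_θ g_{φφ}) = (1/2)(1/a^2)((0) + (0) - (a^2*sin(2*θ))) = -sin(2*θ)/2
Γ^φ_{θ φ} = (1/2) g^{φφ} (∂_θ g_{φφ} + ∂_φ g_{φθ} - ∂_φ g_{θφ}) = (1/2)(1/(a^2*sin(θ)^2))((a^2*sin(2*θ)) + (0) - (0)) = 1/tan(θ)
All other Christoffel symbols are zero.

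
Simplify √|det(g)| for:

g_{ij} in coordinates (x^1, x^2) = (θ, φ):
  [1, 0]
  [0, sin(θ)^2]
det(g) = sin(θ)^2
√|det(g)| = sin(θ) (taking 0 < θ < π so that |sin(θ)| = sin(θ))
Volume element: dV = sin(θ) dθ dφ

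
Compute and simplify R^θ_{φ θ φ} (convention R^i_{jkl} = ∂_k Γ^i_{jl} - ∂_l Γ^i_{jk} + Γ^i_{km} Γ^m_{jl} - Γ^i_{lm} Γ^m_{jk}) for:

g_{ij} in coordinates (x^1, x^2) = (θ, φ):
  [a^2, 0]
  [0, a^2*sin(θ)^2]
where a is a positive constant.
Non-zero Christoffel symbols (Γ^k_{ij} = Γ^k_{ji}):
Γ^θ_{φ φ} = -sin(2*θ)/2
Γ^φ_{θ φ} = 1/tan(θ)
R^θ_{φ θ φ} = ∂_θ Γ^θ_{φ φ} - ∂_φ Γ^θ_{φ θ} + Γ^θ_{θ m} Γ^m_{φ φ} - Γ^θ_{φ m} Γ^m_{φ θ}
  = (-cos(2*θ)) - (0) + (0) - (-cos(θ)^2) = sin(θ)^2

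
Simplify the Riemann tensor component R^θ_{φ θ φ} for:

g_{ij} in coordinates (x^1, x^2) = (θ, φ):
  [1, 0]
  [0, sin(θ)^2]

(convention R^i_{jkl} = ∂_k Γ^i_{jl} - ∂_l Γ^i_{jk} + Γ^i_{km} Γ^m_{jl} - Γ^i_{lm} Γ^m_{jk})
Non-zero Christoffel symbols (Γ^k_{ij} = Γ^k_{ji}):
Γ^θ_{φ φ} = -sin(2*θ)/2
Γ^φ_{θ φ} = 1/tan(θ)
R^θ_{φ θ φ} = ∂_θ Γ^θ_{φ φ} - ∂_φ Γ^θ_{φ θ} + Γ^θ_{θ m} Γ^m_{φ φ} - Γ^θ_{φ m} Γ^m_{φ θ}
  = (-cos(2*θ)) - (0) + (0) - (-cos(θ)^2) = sin(θ)^2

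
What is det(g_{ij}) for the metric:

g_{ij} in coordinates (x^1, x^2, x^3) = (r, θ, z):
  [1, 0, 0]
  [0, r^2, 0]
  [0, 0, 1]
Diagonal metric: det(g) = g_{11}·g_{22}·g_{33}
= (1)·(r^2)·(1)
det(g) = r^2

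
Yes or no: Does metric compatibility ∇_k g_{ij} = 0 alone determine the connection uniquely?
One also needs vanishing torsion; metric compatibility plus torsion-freeness singles out the Levi-Civita connection.
No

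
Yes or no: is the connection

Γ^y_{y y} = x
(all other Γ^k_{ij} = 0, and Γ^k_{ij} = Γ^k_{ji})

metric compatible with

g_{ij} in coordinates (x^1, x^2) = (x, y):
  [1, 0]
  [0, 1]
Using ∇_k g_{ij} = ∂_k g_{ij} - Γ^m_{ki} g_{mj} - Γ^m_{kj} g_{im}:
∇_y g_{yy} = (0) - (x) - (x) = -2*x ≠ 0
So the connection is not metric compatible (it is not the Levi-Civita connection).
No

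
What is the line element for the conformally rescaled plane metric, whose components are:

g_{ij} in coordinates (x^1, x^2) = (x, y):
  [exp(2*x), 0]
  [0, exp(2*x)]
ds^2 = g_{ij} dx^i dx^j; only the non-zero components contribute.
ds^2 = exp(2*x) dx^2 + exp(2*x) dy^2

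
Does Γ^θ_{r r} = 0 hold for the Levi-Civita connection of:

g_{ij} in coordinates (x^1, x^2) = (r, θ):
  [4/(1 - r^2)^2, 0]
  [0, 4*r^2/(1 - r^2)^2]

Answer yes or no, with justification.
Γ^θ_{r r} = (1/2) g^{θθ} (∂_r g_{θr} + ∂_r g_{θr} - ∂_θ g_{rr}) = (1/2)((1 - r^2)^2/(4*r^2))((0) + (0) - (0)) = 0
This equals the proposed value 0.
Yes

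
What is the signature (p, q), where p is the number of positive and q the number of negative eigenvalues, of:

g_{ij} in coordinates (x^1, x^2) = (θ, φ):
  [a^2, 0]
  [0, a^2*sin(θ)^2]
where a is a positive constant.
The metric is diagonal, so its eigenvalues are the diagonal entries: a^2, a^2*sin(θ)^2 (at a generic point, where coordinate-dependent entries are positive).
2 positive, 0 negative.
(2, 0) - Riemannian (positive definite)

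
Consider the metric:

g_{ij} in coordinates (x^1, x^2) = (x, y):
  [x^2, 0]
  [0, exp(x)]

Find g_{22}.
With x^1 = x, x^2 = y, g_{22} = g_{yy} is the row-2, column-2 entry of the matrix.
g_{22} = exp(x)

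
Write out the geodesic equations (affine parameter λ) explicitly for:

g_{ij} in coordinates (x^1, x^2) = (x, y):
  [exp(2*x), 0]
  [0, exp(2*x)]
Geodesic equation: d^2x^k/dλ^2 + Γ^k_{ij} (dx^i/dλ)(dx^j/dλ) = 0.
Non-zero Christoffel symbols:
Γ^x_{x x} = 1
Γ^x_{y y} = -1
Γ^y_{x y} = 1
Substituting (the symmetric pair Γ^k_{ij}, Γ^k_{ji} combines into a factor 2):
d^2x/dλ^2 + (dx/dλ)^2 - (dy/dλ)^2 = 0
d^2y/dλ^2 + 2 (dx/dλ)(dy/dλ) = 0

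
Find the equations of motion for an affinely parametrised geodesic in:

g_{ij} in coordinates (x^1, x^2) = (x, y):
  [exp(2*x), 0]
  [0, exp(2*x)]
Geodesic equation: d^2x^k/dλ^2 + Γ^k_{ij} (dx^i/dλ)(dx^j/dλ) = 0.
Non-zero Christoffel symbols:
Γ^x_{x x} = 1
Γ^x_{y y} = -1
Γ^y_{x y} = 1
Substituting (the symmetric pair Γ^k_{ij}, Γ^k_{ji} combines into a factor 2):
d^2x/dλ^2 + (dx/dλ)^2 - (dy/dλ)^2 = 0
d^2y/dλ^2 + 2 (dx/dλ)(dy/dλ) = 0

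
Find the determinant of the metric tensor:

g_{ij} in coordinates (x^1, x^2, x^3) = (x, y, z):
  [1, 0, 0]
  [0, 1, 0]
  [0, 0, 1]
Diagonal metric: det(g) = g_{11}·g_{22}·g_{33}
= (1)·(1)·(1)
det(g) = 1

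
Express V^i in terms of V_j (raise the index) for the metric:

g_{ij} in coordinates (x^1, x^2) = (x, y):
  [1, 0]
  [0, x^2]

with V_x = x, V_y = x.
Inverse metric (diagonal): g^{xx} = 1, g^{yy} = 1/x^2
V^i = g^{ij} V_j:
V^x = (1)(x) + (0)(x) = x
V^y = (0)(x) + (1/x^2)(x) = 1/x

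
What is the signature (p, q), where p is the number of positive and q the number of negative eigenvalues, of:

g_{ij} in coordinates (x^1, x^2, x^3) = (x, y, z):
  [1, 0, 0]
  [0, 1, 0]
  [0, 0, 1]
The metric is diagonal, so its eigenvalues are the diagonal entries: 1, 1, 1 (at a generic point, where coordinate-dependent entries are positive).
3 positive, 0 negative.
(3, 0) - Riemannian (positive definite)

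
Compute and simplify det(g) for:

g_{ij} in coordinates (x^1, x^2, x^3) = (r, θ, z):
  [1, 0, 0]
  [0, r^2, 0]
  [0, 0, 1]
Diagonal metric: det(g) = g_{11}·g_{22}·g_{33}
= (1)·(r^2)·(1)
det(g) = r^2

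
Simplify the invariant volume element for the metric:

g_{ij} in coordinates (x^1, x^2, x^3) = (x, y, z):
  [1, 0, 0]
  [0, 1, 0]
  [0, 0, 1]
det(g) = 1
√|det(g)| = 1
Volume element: dV = 1 dx dy dz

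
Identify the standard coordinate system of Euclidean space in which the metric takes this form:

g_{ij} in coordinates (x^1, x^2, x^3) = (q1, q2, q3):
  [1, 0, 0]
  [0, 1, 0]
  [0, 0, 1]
All components are constant and the metric is the identity, i.e. orthonormal rectilinear coordinates.
Cartesian (3D) coordinates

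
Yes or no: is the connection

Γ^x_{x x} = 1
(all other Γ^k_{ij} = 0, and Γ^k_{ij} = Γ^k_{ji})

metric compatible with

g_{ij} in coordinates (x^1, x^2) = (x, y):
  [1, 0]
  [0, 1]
Using ∇_k g_{ij} = ∂_k g_{ij} - Γ^m_{ki} g_{mj} - Γ^m_{kj} g_{im}:
∇_x g_{xx} = (0) - (1) - (1) = -2 ≠ 0
So the connection is not metric compatible (it is not the Levi-Civita connection).
No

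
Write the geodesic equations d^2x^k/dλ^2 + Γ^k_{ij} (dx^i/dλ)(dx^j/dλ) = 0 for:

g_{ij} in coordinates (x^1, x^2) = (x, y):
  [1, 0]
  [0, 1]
Geodesic equation: d^2x^k/dλ^2 + Γ^k_{ij} (dx^i/dλ)(dx^j/dλ) = 0.
All Christoffel symbols vanish, so the geodesics are straight lines:
d^2x/dλ^2 = 0
d^2y/dλ^2 = 0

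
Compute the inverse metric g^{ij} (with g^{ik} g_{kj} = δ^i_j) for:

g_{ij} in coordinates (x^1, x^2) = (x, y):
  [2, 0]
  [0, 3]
The metric is diagonal, so g^{ij} is diagonal with entries 1/g_{ii}: diag(1/2, 1/3).
g^{ij}:
  [1/2, 0]
  [0, 1/3]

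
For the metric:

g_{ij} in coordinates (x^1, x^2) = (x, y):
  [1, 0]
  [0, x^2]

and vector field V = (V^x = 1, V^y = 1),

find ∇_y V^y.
Non-zero Christoffel symbols:
Γ^x_{y y} = -x
Γ^y_{x y} = 1/x
∇_y V^y = ∂_y V^y + Γ^y_{y j} V^j
  = (0) + (1/x)(1) + (0)(1)
  = 1/x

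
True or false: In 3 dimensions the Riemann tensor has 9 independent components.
n^2(n^2-1)/12 = 9·8/12 = 6 independent components for n = 3.
False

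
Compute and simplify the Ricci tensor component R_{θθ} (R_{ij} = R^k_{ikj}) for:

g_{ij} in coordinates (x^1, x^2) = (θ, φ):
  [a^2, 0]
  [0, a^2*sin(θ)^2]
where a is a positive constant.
Non-zero Christoffel symbols (Γ^k_{ij} = Γ^k_{ji}):
Γ^θ_{φ φ} = -sin(2*θ)/2
Γ^φ_{θ φ} = 1/tan(θ)
R^θ_{θ θ θ} = 0 (a repeated index in an antisymmetric pair)
R^φ_{θ φ θ} = ∂_φ Γ^φ_{θ θ} - ∂_θ Γ^φ_{θ φ} + Γ^φ_{φ m} Γ^m_{θ θ} - Γ^φ_{θ m} Γ^m_{θ φ}
  = (0) - (-1/sin(θ)^2) + (0) - (1/tan(θ)^2) = 1
R_{θθ} = R^θ_{θ θ θ} + R^φ_{θ φ θ} = (0) + (1) = 1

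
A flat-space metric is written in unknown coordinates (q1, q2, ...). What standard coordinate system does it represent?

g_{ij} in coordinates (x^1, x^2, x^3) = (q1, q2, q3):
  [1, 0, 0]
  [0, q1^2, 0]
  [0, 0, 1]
The line element ds^2 = dq1^2 + q1^2 dq2^2 + dq3^2 is dr^2 + r^2 dθ^2 + dz^2 with q1 = r, q2 = θ, q3 = z.
cylindrical coordinates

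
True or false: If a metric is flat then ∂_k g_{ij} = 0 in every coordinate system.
Flatness means R^i_{jkl} = 0; the components can still vary, e.g. the flat plane in polar coordinates has g_{θθ} = r^2.
False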